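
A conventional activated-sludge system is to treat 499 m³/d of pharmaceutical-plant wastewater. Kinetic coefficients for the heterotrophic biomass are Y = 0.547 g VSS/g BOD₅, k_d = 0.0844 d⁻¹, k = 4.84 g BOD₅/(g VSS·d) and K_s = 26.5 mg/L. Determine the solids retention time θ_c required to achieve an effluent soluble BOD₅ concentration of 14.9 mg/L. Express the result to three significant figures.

θ_c ≈ 1.15 d

Specific growth rate at S = 14.9 mg/L: μ = YkS/(K_s+S) = 0.547·4.84·14.9/(26.5+14.9) = 0.9528 d⁻¹.
Then 1/θ_c = μ − k_d = 0.9528 − 0.0844 = 0.8684 d⁻¹, giving θ_c = 1.151 d.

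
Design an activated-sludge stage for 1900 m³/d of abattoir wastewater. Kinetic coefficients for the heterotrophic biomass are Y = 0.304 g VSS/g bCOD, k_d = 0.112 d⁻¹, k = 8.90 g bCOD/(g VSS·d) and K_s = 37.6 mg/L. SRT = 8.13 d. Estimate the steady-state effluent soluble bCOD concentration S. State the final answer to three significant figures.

For a completely mixed reactor with recycle the Lawrence–McCarty relation gives S = K_s·(1 + k_d·θ_c) / [θ_c·(Y·k − k_d) − 1] = 37.6 × (1 + 0.112 × 8.13) / [8.13 × (0.304 × 8.90 − 0.112) − 1] = 71.84 / 20.09 = 3.576 mg/L.

S ≈ 3.58 mg/L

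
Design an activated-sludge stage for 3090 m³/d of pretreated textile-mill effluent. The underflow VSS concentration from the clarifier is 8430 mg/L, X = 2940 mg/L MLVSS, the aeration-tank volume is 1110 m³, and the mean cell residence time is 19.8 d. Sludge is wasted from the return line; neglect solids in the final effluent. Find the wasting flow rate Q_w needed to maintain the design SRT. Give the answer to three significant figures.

Q_w ≈ 19.6 m³/d

θ_c = V·X/(Q_w·X_r) when wasting from the recycle, so Q_w = V·X/(θ_c·X_r) = 1110 × 2940 / (19.8 × 8430) = 19.55 m³/d.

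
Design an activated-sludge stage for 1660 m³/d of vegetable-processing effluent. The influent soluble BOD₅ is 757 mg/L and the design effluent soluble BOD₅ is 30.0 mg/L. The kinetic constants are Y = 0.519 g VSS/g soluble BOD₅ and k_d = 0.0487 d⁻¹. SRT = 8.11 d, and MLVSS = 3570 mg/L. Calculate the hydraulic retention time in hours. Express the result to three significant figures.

τ ≈ 14.7 h

From the SRT design equation V = Y Q (S₀−S) θ_c / [X (1 + k_d θ_c)] = 0.519 × 1660 × (757 − 30.0) × 8.11 / [3570 × (1 + 0.0487 × 8.11)] = 5.08×10^6 / 4980 = 1020 m³.
Hydraulic retention time τ = V/Q = 1020 / 1660 = 0.6145 d = 14.75 h.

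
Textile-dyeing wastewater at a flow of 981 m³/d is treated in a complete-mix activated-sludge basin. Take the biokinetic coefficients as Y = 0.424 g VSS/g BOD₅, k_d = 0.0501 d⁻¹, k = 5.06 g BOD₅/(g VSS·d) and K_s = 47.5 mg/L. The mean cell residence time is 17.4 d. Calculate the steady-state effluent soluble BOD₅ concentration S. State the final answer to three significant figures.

For a completely mixed reactor with recycle the Lawrence–McCarty relation gives S = K_s·(1 + k_d·θ_c) / [θ_c·(Y·k − k_d) − 1] = 47.5 × (1 + 0.0501 × 17.4) / [17.4 × (0.424 × 5.06 − 0.0501) − 1] = 88.91 / 35.46 = 2.507 mg/L.

S ≈ 2.51 mg/L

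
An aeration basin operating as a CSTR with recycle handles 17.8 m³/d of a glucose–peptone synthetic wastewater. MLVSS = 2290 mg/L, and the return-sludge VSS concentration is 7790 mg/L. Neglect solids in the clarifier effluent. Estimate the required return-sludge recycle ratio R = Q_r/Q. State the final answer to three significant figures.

R ≈ 0.416

Mass balance around the secondary clarifier (neglecting effluent solids): R = X / (X_r − X) = 2290 / (7790 − 2290) = 0.4164.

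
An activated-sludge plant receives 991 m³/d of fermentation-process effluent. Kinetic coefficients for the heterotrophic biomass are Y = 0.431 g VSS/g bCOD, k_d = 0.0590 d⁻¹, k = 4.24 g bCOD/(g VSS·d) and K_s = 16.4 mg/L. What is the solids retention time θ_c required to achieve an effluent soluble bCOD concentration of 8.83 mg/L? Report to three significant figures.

From 1/θ_c = Y·k·S/(K_s + S) − k_d: Y·k·S/(K_s+S) = 0.431 × 4.24 × 8.83 / (16.4 + 8.83) = 0.6396 d⁻¹.
Then 1/θ_c = μ − k_d = 0.6396 − 0.0590 = 0.5806 d⁻¹, giving θ_c = 1.722 d.

θ_c ≈ 1.72 d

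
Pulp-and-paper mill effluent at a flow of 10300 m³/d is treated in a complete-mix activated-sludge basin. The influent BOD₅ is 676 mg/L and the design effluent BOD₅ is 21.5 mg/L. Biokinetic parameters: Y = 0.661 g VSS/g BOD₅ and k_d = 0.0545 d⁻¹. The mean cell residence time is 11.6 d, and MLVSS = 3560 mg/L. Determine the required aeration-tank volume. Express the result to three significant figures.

V ≈ 8900 m³

From the SRT design equation V = Y Q (S₀−S) θ_c / [X (1 + k_d θ_c)] = 0.661 × 10300 × (676 − 21.5) × 11.6 / [3560 × (1 + 0.0545 × 11.6)] = 5.17×10^7 / 5811 = 8896 m³.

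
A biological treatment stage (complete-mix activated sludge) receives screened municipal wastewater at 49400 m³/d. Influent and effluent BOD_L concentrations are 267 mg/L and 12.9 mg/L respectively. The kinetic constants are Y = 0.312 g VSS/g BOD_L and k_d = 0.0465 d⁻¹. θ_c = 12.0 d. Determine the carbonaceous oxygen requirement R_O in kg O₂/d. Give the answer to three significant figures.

Correct the yield for decay: Y_obs = Y/(1 + k_d θ_c) = 0.312 / (1 + 0.0465 × 12.0) = 0.312 / 1.558 = 0.2003.
ΔS = 267 − 12.9 = 254.1 mg/L, so the substrate removal rate is 49400 × 254.1/1000 = 12553 kg BOD_L/d.
Net sludge production P_X = 0.2003 × 12553 = 2514 kg VSS/d.
R_O = Q·(S₀ − S) − 1.42·P_X = 12553 − 1.42 × 2514 = 8983 kg O₂/d.

R_O ≈ 8980 kg O₂/d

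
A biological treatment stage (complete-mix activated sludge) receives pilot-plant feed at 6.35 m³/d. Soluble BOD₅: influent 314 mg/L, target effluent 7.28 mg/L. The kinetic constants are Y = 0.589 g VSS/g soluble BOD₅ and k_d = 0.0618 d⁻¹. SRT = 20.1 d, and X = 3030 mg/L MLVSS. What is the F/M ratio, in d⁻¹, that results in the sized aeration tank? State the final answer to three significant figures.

F/M ≈ 0.194 d⁻¹

Rearranging the biomass balance for a CMAS with decay, V = Y·Q·ΔS·θ_c / [X·(1+k_d θ_c)] = 0.589 × 6.35 × (314 − 7.28) × 20.1 / [3030 × (1 + 0.0618 × 20.1)] = 2.31×10^4 / 6794 = 3.394 m³.
F/M = Q·S₀ / (V·X) = 6.35 × 314 / (3.394 × 3030) = 0.1939 g soluble BOD₅·(g VSS·d)⁻¹.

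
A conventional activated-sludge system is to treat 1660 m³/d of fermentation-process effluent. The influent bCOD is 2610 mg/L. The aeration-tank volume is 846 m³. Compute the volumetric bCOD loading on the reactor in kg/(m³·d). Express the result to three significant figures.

L_v ≈ 5.12 kg bCOD/(m³·d)

Applied bCOD load per unit volume = Q·S₀/V = (1660 × 2610/1000)/846.0 = 5.121 kg bCOD·m⁻³·d⁻¹.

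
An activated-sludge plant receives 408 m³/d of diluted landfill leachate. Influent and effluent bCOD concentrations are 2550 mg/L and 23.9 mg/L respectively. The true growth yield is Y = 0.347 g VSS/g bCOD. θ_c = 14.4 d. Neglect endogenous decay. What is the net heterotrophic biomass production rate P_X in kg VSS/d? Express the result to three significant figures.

With endogenous decay neglected, the observed yield equals the true yield: Y_obs = Y = 0.347 g VSS/g bCOD.
ΔS = 2550 − 23.9 = 2526 mg/L, so the substrate removal rate is 408 × 2526/1000 = 1031 kg bCOD/d.
P_X = Y_obs · Q(S₀ − S) = 0.3470 × 1031 = 357.6 kg VSS/d.

P_X ≈ 358 kg VSS/d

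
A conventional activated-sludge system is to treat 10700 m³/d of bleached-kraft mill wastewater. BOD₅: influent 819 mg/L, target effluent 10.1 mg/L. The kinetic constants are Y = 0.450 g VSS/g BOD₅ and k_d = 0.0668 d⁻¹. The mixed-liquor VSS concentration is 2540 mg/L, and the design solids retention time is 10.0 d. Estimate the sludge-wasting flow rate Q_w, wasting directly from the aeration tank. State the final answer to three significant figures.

Rearranging the biomass balance for a CMAS with decay, V = Y·Q·ΔS·θ_c / [X·(1+k_d θ_c)] = 0.450 × 10700 × (819 − 10.1) × 10.0 / [2540 × (1 + 0.0668 × 10.0)] = 3.89×10^7 / 4237 = 9193 m³.
For wasting at MLVSS concentration, Q_w = V/θ_c = 9193/10.0 = 919.3 m³/d.

Q_w ≈ 919 m³/d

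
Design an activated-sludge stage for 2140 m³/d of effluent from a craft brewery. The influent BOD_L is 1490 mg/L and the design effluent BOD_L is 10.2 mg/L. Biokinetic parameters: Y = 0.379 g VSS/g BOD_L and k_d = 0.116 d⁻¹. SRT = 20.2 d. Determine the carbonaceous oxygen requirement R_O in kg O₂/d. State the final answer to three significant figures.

Correct the yield for decay: Y_obs = Y/(1 + k_d θ_c) = 0.379 / (1 + 0.116 × 20.2) = 0.379 / 3.343 = 0.1134.
Mass of BOD_L removed per day: Q(S₀ − S) = 2140 × 1480 g/m³ = 3167 kg/d.
Net sludge production P_X = 0.1134 × 3167 = 359.0 kg VSS/d.
R_O = Q·(S₀ − S) − 1.42·P_X = 3167 − 1.42 × 359.0 = 2657 kg O₂/d.

R_O ≈ 2660 kg O₂/d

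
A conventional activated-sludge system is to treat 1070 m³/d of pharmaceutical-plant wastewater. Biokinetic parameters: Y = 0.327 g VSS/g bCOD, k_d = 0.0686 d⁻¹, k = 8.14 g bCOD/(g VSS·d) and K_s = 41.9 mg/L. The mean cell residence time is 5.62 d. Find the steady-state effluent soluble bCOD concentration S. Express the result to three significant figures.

From the Monod/SRT balance for a CMAS, S = K_s·(1+k_d θ_c)/[θ_c·(Y k − k_d) − 1] = 41.9 × (1 + 0.0686 × 5.62) / [5.62 × (0.327 × 8.14 − 0.0686) − 1] = 58.05 / 13.57 = 4.277 mg/L.

S ≈ 4.28 mg/L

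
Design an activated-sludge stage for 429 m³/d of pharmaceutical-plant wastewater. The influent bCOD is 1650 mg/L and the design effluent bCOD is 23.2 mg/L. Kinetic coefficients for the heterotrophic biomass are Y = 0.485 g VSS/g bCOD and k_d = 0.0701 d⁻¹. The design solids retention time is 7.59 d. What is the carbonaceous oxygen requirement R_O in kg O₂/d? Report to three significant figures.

The observed yield is Y_obs = Y/(1 + k_d·θ_c) = 0.485 / (1 + 0.0701 × 7.59) = 0.485 / 1.532 = 0.3166 g VSS per g bCOD removed.
ΔS = 1650 − 23.2 = 1627 mg/L, so the substrate removal rate is 429 × 1627/1000 = 697.9 kg bCOD/d.
P_X = Y_obs·Q·(S₀ − S) = 0.3166 × 697.9 = 220.9 kg VSS/d.
Carbonaceous O₂ demand = substrate oxidised − cell-mass equivalent = 697.9 − 1.42 × 220.9 = 384.2 kg O₂/d.

R_O ≈ 384 kg O₂/d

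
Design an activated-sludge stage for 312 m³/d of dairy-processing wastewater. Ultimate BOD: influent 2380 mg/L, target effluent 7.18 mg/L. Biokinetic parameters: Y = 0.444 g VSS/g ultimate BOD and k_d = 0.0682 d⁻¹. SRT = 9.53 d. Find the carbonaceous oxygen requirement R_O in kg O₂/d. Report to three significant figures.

Y_obs = Y / (1 + k_d θ_c) = 0.444 / (1 + 0.0682 × 9.53) = 0.444 / 1.650 = 0.2691.
Mass of ultimate BOD removed per day: Q(S₀ − S) = 312 × 2373 g/m³ = 740.3 kg/d.
Biomass synthesised: P_X = Y_obs × 740.3 = 199.2 kg VSS/d.
R_O = Q·(S₀ − S) − 1.42·P_X = 740.3 − 1.42 × 199.2 = 457.4 kg O₂/d.

R_O ≈ 457 kg O₂/d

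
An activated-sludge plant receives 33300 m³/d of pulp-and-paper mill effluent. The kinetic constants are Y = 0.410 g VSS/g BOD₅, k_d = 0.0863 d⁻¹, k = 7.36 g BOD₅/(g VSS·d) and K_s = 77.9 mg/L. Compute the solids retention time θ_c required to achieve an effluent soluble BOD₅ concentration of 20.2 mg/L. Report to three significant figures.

θ_c ≈ 1.87 d

From 1/θ_c = Y·k·S/(K_s + S) − k_d: Y·k·S/(K_s+S) = 0.410 × 7.36 × 20.2 / (77.9 + 20.2) = 0.6214 d⁻¹.
1/θ_c = 0.6214 − 0.0863 = 0.5351 d⁻¹, so θ_c = 1.869 d.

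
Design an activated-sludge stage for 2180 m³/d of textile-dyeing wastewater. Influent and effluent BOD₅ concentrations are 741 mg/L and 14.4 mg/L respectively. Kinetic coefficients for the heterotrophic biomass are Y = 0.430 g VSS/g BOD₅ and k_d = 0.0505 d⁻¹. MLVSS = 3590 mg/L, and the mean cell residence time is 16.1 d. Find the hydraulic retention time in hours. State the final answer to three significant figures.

τ ≈ 18.5 h

Rearranging the biomass balance for a CMAS with decay, V = Y·Q·ΔS·θ_c / [X·(1+k_d θ_c)] = 0.430 × 2180 × (741 − 14.4) × 16.1 / [3590 × (1 + 0.0505 × 16.1)] = 1.1×10^7 / 6509 = 1685 m³.
HRT = V/Q = 1685 m³ / 2180 m³·d⁻¹ = 0.7728 d × 24 = 18.55 h.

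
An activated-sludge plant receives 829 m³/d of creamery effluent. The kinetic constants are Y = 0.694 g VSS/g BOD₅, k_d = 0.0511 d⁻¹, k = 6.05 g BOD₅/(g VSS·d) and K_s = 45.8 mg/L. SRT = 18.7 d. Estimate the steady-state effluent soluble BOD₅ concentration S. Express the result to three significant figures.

Effluent substrate depends only on kinetics and SRT: S = K_s(1 + k_d θ_c) / [θ_c(Yk − k_d) − 1] = 45.8 × (1 + 0.0511 × 18.7) / [18.7 × (0.694 × 6.05 − 0.0511) − 1] = 89.57 / 76.56 = 1.170 mg/L.

S ≈ 1.17 mg/L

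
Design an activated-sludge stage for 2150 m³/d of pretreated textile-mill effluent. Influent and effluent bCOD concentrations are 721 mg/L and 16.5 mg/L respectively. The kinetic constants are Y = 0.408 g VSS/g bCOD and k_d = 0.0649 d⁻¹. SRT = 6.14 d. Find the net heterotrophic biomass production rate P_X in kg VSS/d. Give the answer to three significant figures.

The observed yield is Y_obs = Y/(1 + k_d·θ_c) = 0.408 / (1 + 0.0649 × 6.14) = 0.408 / 1.398 = 0.2917 g VSS per g bCOD removed.
Q·(S₀ − S) = 2150 × (721 − 16.5) × 10⁻³ = 1515 kg/d removed.
So the net sludge growth is P_X = 0.2917 × 1515 = 441.9 kg VSS/d.

P_X ≈ 442 kg VSS/d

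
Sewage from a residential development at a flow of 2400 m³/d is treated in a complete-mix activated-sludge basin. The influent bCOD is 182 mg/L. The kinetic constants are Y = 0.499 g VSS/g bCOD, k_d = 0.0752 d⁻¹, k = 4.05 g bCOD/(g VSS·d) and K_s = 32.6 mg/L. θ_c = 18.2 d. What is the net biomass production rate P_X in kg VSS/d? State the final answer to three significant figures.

For a completely mixed reactor with recycle the Lawrence–McCarty relation gives S = K_s·(1 + k_d·θ_c) / [θ_c·(Y·k − k_d) − 1] = 32.6 × (1 + 0.0752 × 18.2) / [18.2 × (0.499 × 4.05 − 0.0752) − 1] = 77.22 / 34.41 = 2.244 mg/L.
Y_obs = Y / (1 + k_d θ_c) = 0.499 / (1 + 0.0752 × 18.2) = 0.499 / 2.369 = 0.2107.
ΔS = 182 − 2.24 = 179.8 mg/L, so the substrate removal rate is 2400 × 179.8/1000 = 431.4 kg bCOD/d.
Net biomass production P_X = Y_obs × Q·(S₀ − S) = 0.2107 × 431.4 = 90.89 kg VSS/d.

P_X ≈ 90.9 kg VSS/d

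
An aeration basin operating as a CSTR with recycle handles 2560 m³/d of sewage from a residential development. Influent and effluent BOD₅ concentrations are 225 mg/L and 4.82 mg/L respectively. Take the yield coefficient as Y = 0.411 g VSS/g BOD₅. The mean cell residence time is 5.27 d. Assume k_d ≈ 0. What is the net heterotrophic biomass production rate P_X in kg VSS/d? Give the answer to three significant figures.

P_X ≈ 232 kg VSS/d

Since k_d ≈ 0, Y_obs = Y = 0.411 g VSS/g BOD₅.
ΔS = 225 − 4.82 = 220.2 mg/L, so the substrate removal rate is 2560 × 220.2/1000 = 563.7 kg BOD₅/d.
So the net sludge growth is P_X = 0.4110 × 563.7 = 231.7 kg VSS/d.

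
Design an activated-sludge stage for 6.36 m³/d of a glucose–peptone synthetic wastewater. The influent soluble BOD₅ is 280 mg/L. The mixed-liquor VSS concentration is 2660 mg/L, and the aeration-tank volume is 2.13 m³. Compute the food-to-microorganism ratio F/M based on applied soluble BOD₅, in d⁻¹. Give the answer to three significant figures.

F/M ≈ 0.314 d⁻¹

F/M = applied load / biomass = Q·S₀/(V·X) = 6.36 × 280 / (2.130 × 2660) = 0.3143 d⁻¹.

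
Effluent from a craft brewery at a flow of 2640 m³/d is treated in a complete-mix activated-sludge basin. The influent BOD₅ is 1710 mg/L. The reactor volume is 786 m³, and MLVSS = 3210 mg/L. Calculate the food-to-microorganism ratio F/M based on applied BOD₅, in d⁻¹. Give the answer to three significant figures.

F/M ≈ 1.79 d⁻¹

F/M = applied load / biomass = Q·S₀/(V·X) = 2640 × 1710 / (786.0 × 3210) = 1.789 d⁻¹.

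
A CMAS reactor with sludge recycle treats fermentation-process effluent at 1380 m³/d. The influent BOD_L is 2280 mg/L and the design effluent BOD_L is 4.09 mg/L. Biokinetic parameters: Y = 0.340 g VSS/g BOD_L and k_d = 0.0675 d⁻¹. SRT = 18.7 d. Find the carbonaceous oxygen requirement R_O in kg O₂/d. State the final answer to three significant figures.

R_O ≈ 2470 kg O₂/d

The observed yield is Y_obs = Y/(1 + k_d·θ_c) = 0.340 / (1 + 0.0675 × 18.7) = 0.340 / 2.262 = 0.1503 g VSS per g BOD_L removed.
Substrate removed = Q·(S₀ − S) = 1380 m³/d × (2280 − 4.09) g/m³ = 3.14×10^6 g/d = 3141 kg/d.
Biomass synthesised: P_X = Y_obs × 3141 = 472.0 kg VSS/d.
R_O = Q·(S₀ − S) − 1.42·P_X = 3141 − 1.42 × 472.0 = 2470 kg O₂/d.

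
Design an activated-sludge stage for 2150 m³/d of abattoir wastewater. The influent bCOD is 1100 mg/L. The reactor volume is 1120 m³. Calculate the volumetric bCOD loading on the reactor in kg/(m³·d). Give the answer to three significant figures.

Volumetric loading L_v = Q·S₀ / V = 2150 × 1100 g/m³ / 1120 m³ = 2112 g/(m³·d) = 2.112 kg bCOD/(m³·d).

L_v ≈ 2.11 kg bCOD/(m³·d)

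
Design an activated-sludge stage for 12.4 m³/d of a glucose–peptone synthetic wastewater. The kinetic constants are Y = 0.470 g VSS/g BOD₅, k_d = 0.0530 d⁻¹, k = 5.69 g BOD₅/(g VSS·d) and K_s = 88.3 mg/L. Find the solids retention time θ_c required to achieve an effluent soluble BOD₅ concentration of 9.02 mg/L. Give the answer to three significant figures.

Specific growth rate at S = 9.02 mg/L: μ = YkS/(K_s+S) = 0.470·5.69·9.02/(88.3+9.02) = 0.2479 d⁻¹.
1/θ_c = 0.2479 − 0.0530 = 0.1949 d⁻¹, so θ_c = 5.132 d.

θ_c ≈ 5.13 d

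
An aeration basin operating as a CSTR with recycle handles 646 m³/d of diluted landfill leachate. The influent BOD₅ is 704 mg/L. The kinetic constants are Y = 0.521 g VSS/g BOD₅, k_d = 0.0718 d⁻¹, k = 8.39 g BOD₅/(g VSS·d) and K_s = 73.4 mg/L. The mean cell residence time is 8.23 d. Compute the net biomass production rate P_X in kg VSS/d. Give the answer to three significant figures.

Effluent substrate depends only on kinetics and SRT: S = K_s(1 + k_d θ_c) / [θ_c(Yk − k_d) − 1] = 73.4 × (1 + 0.0718 × 8.23) / [8.23 × (0.521 × 8.39 − 0.0718) − 1] = 116.8 / 34.38 = 3.396 mg/L.
The observed yield is Y_obs = Y/(1 + k_d·θ_c) = 0.521 / (1 + 0.0718 × 8.23) = 0.521 / 1.591 = 0.3275 g VSS per g BOD₅ removed.
ΔS = 704 − 3.40 = 700.6 mg/L, so the substrate removal rate is 646 × 700.6/1000 = 452.6 kg BOD₅/d.
Biomass produced: P_X = Y_obs·Q·ΔS = 0.3275 × 452.6 ≈ 148.2 kg VSS/d.

P_X ≈ 148 kg VSS/d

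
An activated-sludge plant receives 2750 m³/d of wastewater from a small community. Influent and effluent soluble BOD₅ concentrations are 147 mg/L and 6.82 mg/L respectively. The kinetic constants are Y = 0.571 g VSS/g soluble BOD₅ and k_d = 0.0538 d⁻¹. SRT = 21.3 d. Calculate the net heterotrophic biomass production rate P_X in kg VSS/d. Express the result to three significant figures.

Correct the yield for decay: Y_obs = Y/(1 + k_d θ_c) = 0.571 / (1 + 0.0538 × 21.3) = 0.571 / 2.146 = 0.2661.
ΔS = 147 − 6.82 = 140.2 mg/L, so the substrate removal rate is 2750 × 140.2/1000 = 385.5 kg soluble BOD₅/d.
P_X = Y_obs · Q(S₀ − S) = 0.2661 × 385.5 = 102.6 kg VSS/d.

P_X ≈ 103 kg VSS/d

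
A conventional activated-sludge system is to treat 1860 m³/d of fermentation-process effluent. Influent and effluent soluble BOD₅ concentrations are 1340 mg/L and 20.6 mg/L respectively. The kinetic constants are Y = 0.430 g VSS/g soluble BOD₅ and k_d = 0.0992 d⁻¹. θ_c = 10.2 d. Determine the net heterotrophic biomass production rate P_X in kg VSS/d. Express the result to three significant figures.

P_X ≈ 525 kg VSS/d

Y_obs = Y / (1 + k_d θ_c) = 0.430 / (1 + 0.0992 × 10.2) = 0.430 / 2.012 = 0.2137.
Substrate removed = Q·(S₀ − S) = 1860 m³/d × (1340 − 20.6) g/m³ = 2.45×10^6 g/d = 2454 kg/d.
So the net sludge growth is P_X = 0.2137 × 2454 = 524.5 kg VSS/d.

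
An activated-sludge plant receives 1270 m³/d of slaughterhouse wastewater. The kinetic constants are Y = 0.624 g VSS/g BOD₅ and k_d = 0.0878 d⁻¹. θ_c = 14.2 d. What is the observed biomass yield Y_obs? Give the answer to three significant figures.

Y_obs = Y / (1 + k_d θ_c) = 0.624 / (1 + 0.0878 × 14.2) = 0.624 / 2.247 = 0.2777.

Y_obs ≈ 0.278 g VSS/g BOD₅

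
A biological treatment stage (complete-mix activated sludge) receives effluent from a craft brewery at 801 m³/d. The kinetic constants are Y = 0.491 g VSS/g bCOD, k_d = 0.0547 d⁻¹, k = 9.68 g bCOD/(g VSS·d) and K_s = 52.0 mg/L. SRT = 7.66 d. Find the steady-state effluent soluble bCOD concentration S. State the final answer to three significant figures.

S ≈ 2.11 mg/L

For a completely mixed reactor with recycle the Lawrence–McCarty relation gives S = K_s·(1 + k_d·θ_c) / [θ_c·(Y·k − k_d) − 1] = 52.0 × (1 + 0.0547 × 7.66) / [7.66 × (0.491 × 9.68 − 0.0547) − 1] = 73.79 / 34.99 = 2.109 mg/L.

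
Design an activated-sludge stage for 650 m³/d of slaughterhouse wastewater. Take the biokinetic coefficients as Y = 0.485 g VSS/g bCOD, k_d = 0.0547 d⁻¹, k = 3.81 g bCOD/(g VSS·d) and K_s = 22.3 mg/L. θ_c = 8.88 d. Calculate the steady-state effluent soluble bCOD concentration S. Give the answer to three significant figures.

Effluent substrate depends only on kinetics and SRT: S = K_s(1 + k_d θ_c) / [θ_c(Yk − k_d) − 1] = 22.3 × (1 + 0.0547 × 8.88) / [8.88 × (0.485 × 3.81 − 0.0547) − 1] = 33.13 / 14.92 = 2.220 mg/L.

S ≈ 2.22 mg/L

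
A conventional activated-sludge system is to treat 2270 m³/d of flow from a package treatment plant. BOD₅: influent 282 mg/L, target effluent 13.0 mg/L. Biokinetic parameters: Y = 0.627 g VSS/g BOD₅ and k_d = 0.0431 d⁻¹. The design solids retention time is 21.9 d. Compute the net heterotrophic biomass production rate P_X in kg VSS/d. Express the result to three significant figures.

P_X ≈ 197 kg VSS/d

Observed yield with endogenous decay: Y_obs = Y / (1 + k_d·θ_c) = 0.627 / (1 + 0.0431 × 21.9) = 0.627 / 1.944 = 0.3225 g VSS/g BOD₅.
Mass of BOD₅ removed per day: Q(S₀ − S) = 2270 × 269.0 g/m³ = 610.6 kg/d.
Biomass produced: P_X = Y_obs·Q·ΔS = 0.3225 × 610.6 ≈ 197.0 kg VSS/d.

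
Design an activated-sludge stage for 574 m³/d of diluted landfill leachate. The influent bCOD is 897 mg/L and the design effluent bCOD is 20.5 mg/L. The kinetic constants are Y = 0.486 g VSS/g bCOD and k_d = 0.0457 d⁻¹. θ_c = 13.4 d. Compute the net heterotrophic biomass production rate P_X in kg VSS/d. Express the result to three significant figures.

The observed yield is Y_obs = Y/(1 + k_d·θ_c) = 0.486 / (1 + 0.0457 × 13.4) = 0.486 / 1.612 = 0.3014 g VSS per g bCOD removed.
Q·(S₀ − S) = 574 × (897 − 20.5) × 10⁻³ = 503.1 kg/d removed.
Net biomass production P_X = Y_obs × Q·(S₀ − S) = 0.3014 × 503.1 = 151.6 kg VSS/d.

P_X ≈ 152 kg VSS/d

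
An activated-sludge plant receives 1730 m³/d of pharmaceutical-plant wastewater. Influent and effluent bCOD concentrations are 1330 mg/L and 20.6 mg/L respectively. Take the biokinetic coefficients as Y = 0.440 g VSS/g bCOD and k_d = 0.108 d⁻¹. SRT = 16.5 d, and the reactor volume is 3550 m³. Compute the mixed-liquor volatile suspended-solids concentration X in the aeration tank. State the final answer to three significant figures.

Solving the biomass balance for X: X = Y Q (S₀−S) θ_c / [V (1+k_d θ_c)] = 0.440 × 1730 × (1330 − 20.6) × 16.5 / [3550 × (1 + 0.108 × 16.5)] = 1665 mg/L.

X ≈ 1670 mg/L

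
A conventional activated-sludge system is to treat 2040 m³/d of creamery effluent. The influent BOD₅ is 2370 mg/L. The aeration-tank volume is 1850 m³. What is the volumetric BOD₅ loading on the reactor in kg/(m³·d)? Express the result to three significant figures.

L_v ≈ 2.61 kg BOD₅/(m³·d)

Volumetric loading L_v = Q·S₀ / V = 2040 × 2370 g/m³ / 1850 m³ = 2613 g/(m³·d) = 2.613 kg BOD₅/(m³·d).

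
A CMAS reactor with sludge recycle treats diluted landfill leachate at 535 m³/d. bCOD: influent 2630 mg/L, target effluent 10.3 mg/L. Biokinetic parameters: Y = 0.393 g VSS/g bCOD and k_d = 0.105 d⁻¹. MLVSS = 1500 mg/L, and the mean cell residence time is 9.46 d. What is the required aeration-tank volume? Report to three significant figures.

V ≈ 1740 m³

Rearranging the biomass balance for a CMAS with decay, V = Y·Q·ΔS·θ_c / [X·(1+k_d θ_c)] = 0.393 × 535 × (2630 − 10.3) × 9.46 / [1500 × (1 + 0.105 × 9.46)] = 5.21×10^6 / 2990 = 1743 m³.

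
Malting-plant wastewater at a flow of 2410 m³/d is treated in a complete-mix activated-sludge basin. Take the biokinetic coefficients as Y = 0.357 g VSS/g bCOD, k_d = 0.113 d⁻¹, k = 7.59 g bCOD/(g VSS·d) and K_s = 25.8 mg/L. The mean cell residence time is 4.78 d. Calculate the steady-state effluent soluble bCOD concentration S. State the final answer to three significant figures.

S ≈ 3.48 mg/L

From the Monod/SRT balance for a CMAS, S = K_s·(1+k_d θ_c)/[θ_c·(Y k − k_d) − 1] = 25.8 × (1 + 0.113 × 4.78) / [4.78 × (0.357 × 7.59 − 0.113) − 1] = 39.74 / 11.41 = 3.482 mg/L.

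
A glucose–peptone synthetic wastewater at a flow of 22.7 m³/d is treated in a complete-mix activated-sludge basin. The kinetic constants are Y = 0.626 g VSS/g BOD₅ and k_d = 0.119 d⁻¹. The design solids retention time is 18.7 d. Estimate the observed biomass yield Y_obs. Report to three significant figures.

The observed yield is Y_obs = Y/(1 + k_d·θ_c) = 0.626 / (1 + 0.119 × 18.7) = 0.626 / 3.225 = 0.1941 g VSS per g BOD₅ removed.

Y_obs ≈ 0.194 g VSS/g BOD₅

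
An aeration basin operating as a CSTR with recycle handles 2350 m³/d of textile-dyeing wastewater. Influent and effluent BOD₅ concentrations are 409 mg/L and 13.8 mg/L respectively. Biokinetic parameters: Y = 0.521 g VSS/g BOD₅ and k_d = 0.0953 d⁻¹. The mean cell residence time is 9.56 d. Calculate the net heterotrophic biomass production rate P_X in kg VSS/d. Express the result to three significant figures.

Correct the yield for decay: Y_obs = Y/(1 + k_d θ_c) = 0.521 / (1 + 0.0953 × 9.56) = 0.521 / 1.911 = 0.2726.
Mass of BOD₅ removed per day: Q(S₀ − S) = 2350 × 395.2 g/m³ = 928.7 kg/d.
So the net sludge growth is P_X = 0.2726 × 928.7 = 253.2 kg VSS/d.

P_X ≈ 253 kg VSS/d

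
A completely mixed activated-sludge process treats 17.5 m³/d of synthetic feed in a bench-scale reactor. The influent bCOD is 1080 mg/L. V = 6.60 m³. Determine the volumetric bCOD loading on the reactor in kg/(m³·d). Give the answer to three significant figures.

L_v ≈ 2.86 kg bCOD/(m³·d)

Applied bCOD load per unit volume = Q·S₀/V = (17.5 × 1080/1000)/6.600 = 2.864 kg bCOD·m⁻³·d⁻¹.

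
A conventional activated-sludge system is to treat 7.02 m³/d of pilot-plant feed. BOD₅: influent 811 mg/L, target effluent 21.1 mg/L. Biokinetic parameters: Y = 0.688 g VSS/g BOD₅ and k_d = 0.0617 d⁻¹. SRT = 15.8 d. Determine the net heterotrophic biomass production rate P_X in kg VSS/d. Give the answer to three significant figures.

P_X ≈ 1.93 kg VSS/d

Correct the yield for decay: Y_obs = Y/(1 + k_d θ_c) = 0.688 / (1 + 0.0617 × 15.8) = 0.688 / 1.975 = 0.3484.
Q·(S₀ − S) = 7.02 × (811 − 21.1) × 10⁻³ = 5.545 kg/d removed.
P_X = Y_obs · Q(S₀ − S) = 0.3484 × 5.545 = 1.932 kg VSS/d.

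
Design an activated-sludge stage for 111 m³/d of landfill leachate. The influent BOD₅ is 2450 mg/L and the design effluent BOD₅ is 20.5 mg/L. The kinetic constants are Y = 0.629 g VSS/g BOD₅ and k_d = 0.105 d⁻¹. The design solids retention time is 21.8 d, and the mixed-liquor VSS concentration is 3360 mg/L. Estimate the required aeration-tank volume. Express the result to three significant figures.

V ≈ 335 m³

Steady-state biomass mass balance: V·X·(1 + k_d·θ_c) = Y·Q·(S₀ − S)·θ_c, so V = 0.629 × 111 × (2450 − 20.5) × 21.8 / [3360 × (1 + 0.105 × 21.8)] = 3.7×10^6 / 11051 = 334.6 m³.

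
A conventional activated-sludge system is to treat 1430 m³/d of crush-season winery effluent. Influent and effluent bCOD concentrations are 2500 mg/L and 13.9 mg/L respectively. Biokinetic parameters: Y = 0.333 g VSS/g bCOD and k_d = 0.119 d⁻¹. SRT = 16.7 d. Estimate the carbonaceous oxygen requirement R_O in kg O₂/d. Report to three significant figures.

Observed yield with endogenous decay: Y_obs = Y / (1 + k_d·θ_c) = 0.333 / (1 + 0.119 × 16.7) = 0.333 / 2.987 = 0.1115 g VSS/g bCOD.
Mass of bCOD removed per day: Q(S₀ − S) = 1430 × 2486 g/m³ = 3555 kg/d.
Biomass synthesised: P_X = Y_obs × 3555 = 396.3 kg VSS/d.
Carbonaceous O₂ demand = substrate oxidised − cell-mass equivalent = 3555 − 1.42 × 396.3 = 2992 kg O₂/d.

R_O ≈ 2990 kg O₂/d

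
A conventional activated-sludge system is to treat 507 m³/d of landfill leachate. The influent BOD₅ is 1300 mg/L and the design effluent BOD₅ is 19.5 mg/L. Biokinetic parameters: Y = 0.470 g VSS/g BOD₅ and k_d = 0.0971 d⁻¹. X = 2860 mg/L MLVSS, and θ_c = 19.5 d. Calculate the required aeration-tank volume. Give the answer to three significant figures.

From the SRT design equation V = Y Q (S₀−S) θ_c / [X (1 + k_d θ_c)] = 0.470 × 507 × (1300 − 19.5) × 19.5 / [2860 × (1 + 0.0971 × 19.5)] = 5.95×10^6 / 8275 = 719.0 m³.

V ≈ 719 m³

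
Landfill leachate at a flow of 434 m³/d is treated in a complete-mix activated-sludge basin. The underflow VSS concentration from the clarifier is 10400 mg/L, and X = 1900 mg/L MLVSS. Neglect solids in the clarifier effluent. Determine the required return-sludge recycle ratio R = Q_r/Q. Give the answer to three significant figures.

R ≈ 0.224

Mass balance around the secondary clarifier (neglecting effluent solids): R = X / (X_r − X) = 1900 / (10400 − 1900) = 0.2235.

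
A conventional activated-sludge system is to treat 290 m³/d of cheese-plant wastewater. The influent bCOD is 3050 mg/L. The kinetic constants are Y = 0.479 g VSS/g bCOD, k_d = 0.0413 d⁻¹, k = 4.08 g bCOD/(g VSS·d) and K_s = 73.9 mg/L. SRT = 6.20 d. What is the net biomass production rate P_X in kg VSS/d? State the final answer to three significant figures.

P_X ≈ 336 kg VSS/d

For a completely mixed reactor with recycle the Lawrence–McCarty relation gives S = K_s·(1 + k_d·θ_c) / [θ_c·(Y·k − k_d) − 1] = 73.9 × (1 + 0.0413 × 6.20) / [6.20 × (0.479 × 4.08 − 0.0413) − 1] = 92.82 / 10.86 = 8.547 mg/L.
Correct the yield for decay: Y_obs = Y/(1 + k_d θ_c) = 0.479 / (1 + 0.0413 × 6.20) = 0.479 / 1.256 = 0.3814.
Q·(S₀ − S) = 290 × (3050 − 8.55) × 10⁻³ = 882.0 kg/d removed.
Biomass produced: P_X = Y_obs·Q·ΔS = 0.3814 × 882.0 ≈ 336.4 kg VSS/d.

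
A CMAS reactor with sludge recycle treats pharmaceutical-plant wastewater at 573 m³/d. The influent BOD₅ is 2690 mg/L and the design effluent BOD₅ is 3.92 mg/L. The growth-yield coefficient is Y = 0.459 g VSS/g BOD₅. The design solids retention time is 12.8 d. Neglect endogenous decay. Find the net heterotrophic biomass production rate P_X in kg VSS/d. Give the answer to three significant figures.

With endogenous decay neglected, the observed yield equals the true yield: Y_obs = Y = 0.459 g VSS/g BOD₅.
Substrate removed = Q·(S₀ − S) = 573 m³/d × (2690 − 3.92) g/m³ = 1.54×10^6 g/d = 1539 kg/d.
Net biomass production P_X = Y_obs × Q·(S₀ − S) = 0.4590 × 1539 = 706.5 kg VSS/d.

P_X ≈ 706 kg VSS/d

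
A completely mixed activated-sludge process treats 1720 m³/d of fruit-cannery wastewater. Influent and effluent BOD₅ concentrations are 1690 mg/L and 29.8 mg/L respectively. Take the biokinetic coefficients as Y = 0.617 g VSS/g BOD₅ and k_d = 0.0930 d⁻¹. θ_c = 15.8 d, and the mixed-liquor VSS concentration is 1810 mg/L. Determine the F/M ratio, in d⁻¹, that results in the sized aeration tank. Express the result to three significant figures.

F/M ≈ 0.258 d⁻¹

Steady-state biomass mass balance: V·X·(1 + k_d·θ_c) = Y·Q·(S₀ − S)·θ_c, so V = 0.617 × 1720 × (1690 − 29.8) × 15.8 / [1810 × (1 + 0.0930 × 15.8)] = 2.78×10^7 / 4470 = 6228 m³.
F/M = Q·S₀ / (V·X) = 1720 × 1690 / (6228 × 1810) = 0.2579 g BOD₅·(g VSS·d)⁻¹.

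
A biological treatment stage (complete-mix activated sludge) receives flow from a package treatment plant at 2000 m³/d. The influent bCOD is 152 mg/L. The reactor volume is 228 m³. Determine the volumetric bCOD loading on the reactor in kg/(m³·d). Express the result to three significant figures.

L_v ≈ 1.33 kg bCOD/(m³·d)

Volumetric loading L_v = Q·S₀ / V = 2000 × 152 g/m³ / 228.0 m³ = 1333 g/(m³·d) = 1.333 kg bCOD/(m³·d).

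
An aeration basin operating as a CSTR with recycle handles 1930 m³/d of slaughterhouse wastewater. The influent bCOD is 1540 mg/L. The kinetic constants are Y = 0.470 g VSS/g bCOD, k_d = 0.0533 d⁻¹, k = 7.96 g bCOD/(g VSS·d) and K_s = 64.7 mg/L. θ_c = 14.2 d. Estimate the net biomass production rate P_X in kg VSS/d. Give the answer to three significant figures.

For a completely mixed reactor with recycle the Lawrence–McCarty relation gives S = K_s·(1 + k_d·θ_c) / [θ_c·(Y·k − k_d) − 1] = 64.7 × (1 + 0.0533 × 14.2) / [14.2 × (0.470 × 7.96 − 0.0533) − 1] = 113.7 / 51.37 = 2.213 mg/L.
Observed yield with endogenous decay: Y_obs = Y / (1 + k_d·θ_c) = 0.470 / (1 + 0.0533 × 14.2) = 0.470 / 1.757 = 0.2675 g VSS/g bCOD.
ΔS = 1540 − 2.21 = 1538 mg/L, so the substrate removal rate is 1930 × 1538/1000 = 2968 kg bCOD/d.
So the net sludge growth is P_X = 0.2675 × 2968 = 794.0 kg VSS/d.

P_X ≈ 794 kg VSS/d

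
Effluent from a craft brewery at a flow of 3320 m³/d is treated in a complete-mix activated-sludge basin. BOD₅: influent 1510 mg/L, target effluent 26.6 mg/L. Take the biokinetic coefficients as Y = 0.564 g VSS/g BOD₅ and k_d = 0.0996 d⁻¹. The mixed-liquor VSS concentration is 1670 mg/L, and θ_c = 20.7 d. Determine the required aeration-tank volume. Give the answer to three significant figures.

Steady-state biomass mass balance: V·X·(1 + k_d·θ_c) = Y·Q·(S₀ − S)·θ_c, so V = 0.564 × 3320 × (1510 − 26.6) × 20.7 / [1670 × (1 + 0.0996 × 20.7)] = 5.75×10^7 / 5113 = 11245 m³.

V ≈ 11200 m³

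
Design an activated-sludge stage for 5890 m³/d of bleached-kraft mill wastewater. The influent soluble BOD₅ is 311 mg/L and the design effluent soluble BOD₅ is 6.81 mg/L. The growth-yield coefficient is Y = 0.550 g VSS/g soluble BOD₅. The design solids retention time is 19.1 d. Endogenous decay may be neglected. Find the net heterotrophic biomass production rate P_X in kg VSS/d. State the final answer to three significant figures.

Since k_d ≈ 0, Y_obs = Y = 0.550 g VSS/g soluble BOD₅.
Substrate removed = Q·(S₀ − S) = 5890 m³/d × (311 − 6.81) g/m³ = 1.79×10^6 g/d = 1792 kg/d.
So the net sludge growth is P_X = 0.5500 × 1792 = 985.4 kg VSS/d.

P_X ≈ 985 kg VSS/d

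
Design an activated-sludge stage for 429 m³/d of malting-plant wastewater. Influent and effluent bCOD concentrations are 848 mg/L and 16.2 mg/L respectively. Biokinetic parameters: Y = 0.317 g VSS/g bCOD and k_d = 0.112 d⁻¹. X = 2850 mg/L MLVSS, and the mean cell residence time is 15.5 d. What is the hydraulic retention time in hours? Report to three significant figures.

τ ≈ 12.6 h

Rearranging the biomass balance for a CMAS with decay, V = Y·Q·ΔS·θ_c / [X·(1+k_d θ_c)] = 0.317 × 429 × (848 − 16.2) × 15.5 / [2850 × (1 + 0.112 × 15.5)] = 1.75×10^6 / 7798 = 224.9 m³.
Hydraulic retention time τ = V/Q = 224.9 / 429 = 0.5241 d = 12.58 h.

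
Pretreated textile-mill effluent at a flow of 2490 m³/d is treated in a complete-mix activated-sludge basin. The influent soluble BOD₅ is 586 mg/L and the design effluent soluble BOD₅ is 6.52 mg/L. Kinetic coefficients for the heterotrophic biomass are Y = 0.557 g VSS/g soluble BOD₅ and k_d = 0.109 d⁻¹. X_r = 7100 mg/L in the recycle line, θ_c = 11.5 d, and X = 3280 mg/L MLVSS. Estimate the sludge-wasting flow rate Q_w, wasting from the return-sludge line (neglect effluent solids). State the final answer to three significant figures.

Q_w ≈ 50.2 m³/d

From the SRT design equation V = Y Q (S₀−S) θ_c / [X (1 + k_d θ_c)] = 0.557 × 2490 × (586 − 6.52) × 11.5 / [3280 × (1 + 0.109 × 11.5)] = 9.24×10^6 / 7391 = 1250 m³.
θ_c = V·X/(Q_w·X_r) when wasting from the recycle, so Q_w = V·X/(θ_c·X_r) = 1250 × 3280 / (11.5 × 7100) = 50.23 m³/d.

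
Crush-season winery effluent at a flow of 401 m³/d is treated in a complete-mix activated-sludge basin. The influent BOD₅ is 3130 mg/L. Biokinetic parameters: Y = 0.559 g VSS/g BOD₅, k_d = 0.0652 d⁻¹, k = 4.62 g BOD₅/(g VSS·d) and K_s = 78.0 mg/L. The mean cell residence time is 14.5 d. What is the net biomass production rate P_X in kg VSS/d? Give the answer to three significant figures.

P_X ≈ 360 kg VSS/d

Effluent substrate depends only on kinetics and SRT: S = K_s(1 + k_d θ_c) / [θ_c(Yk − k_d) − 1] = 78.0 × (1 + 0.0652 × 14.5) / [14.5 × (0.559 × 4.62 − 0.0652) − 1] = 151.7 / 35.50 = 4.274 mg/L.
The observed yield is Y_obs = Y/(1 + k_d·θ_c) = 0.559 / (1 + 0.0652 × 14.5) = 0.559 / 1.945 = 0.2873 g VSS per g BOD₅ removed.
Q·(S₀ − S) = 401 × (3130 − 4.27) × 10⁻³ = 1253 kg/d removed.
Net biomass production P_X = Y_obs × Q·(S₀ − S) = 0.2873 × 1253 = 360.2 kg VSS/d.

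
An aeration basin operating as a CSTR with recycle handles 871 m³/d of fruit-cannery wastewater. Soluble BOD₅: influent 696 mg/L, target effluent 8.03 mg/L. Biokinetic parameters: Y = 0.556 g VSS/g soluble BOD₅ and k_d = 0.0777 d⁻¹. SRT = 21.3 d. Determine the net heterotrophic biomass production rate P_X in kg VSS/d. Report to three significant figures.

Y_obs = Y / (1 + k_d θ_c) = 0.556 / (1 + 0.0777 × 21.3) = 0.556 / 2.655 = 0.2094.
Substrate removed = Q·(S₀ − S) = 871 m³/d × (696 − 8.03) g/m³ = 5.99×10^5 g/d = 599.2 kg/d.
P_X = Y_obs · Q(S₀ − S) = 0.2094 × 599.2 = 125.5 kg VSS/d.

P_X ≈ 125 kg VSS/d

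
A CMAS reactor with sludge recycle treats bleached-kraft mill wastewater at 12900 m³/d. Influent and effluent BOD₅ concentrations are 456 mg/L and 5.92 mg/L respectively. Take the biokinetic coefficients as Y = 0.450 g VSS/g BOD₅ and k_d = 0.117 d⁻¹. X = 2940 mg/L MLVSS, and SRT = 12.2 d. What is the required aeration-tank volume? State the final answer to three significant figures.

V ≈ 4470 m³

From the SRT design equation V = Y Q (S₀−S) θ_c / [X (1 + k_d θ_c)] = 0.450 × 12900 × (456 − 5.92) × 12.2 / [2940 × (1 + 0.117 × 12.2)] = 3.19×10^7 / 7137 = 4466 m³.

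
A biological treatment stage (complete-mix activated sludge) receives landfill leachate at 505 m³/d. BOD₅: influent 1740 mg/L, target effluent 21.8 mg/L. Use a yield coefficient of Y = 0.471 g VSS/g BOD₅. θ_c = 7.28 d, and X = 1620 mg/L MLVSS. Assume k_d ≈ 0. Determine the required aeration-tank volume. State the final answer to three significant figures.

Biomass mass balance (decay neglected): V·X = Y·Q·(S₀ − S)·θ_c, so V = 0.471 × 505 × (1740 − 21.8) × 7.28 / 1620 = 1837 m³.

V ≈ 1840 m³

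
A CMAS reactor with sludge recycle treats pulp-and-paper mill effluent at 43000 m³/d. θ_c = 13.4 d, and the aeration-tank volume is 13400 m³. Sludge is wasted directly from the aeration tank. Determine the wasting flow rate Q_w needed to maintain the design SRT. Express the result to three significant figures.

Q_w ≈ 1000 m³/d

With mixed-liquor wasting, θ_c = V/Q_w, so Q_w = V/θ_c = 13400/13.4 = 1000 m³/d.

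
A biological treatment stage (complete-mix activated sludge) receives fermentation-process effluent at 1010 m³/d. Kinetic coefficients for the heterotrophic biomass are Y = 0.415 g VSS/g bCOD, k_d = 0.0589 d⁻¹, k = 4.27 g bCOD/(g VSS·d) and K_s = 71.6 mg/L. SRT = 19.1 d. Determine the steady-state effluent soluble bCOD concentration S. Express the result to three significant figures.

Effluent substrate depends only on kinetics and SRT: S = K_s(1 + k_d θ_c) / [θ_c(Yk − k_d) − 1] = 71.6 × (1 + 0.0589 × 19.1) / [19.1 × (0.415 × 4.27 − 0.0589) − 1] = 152.1 / 31.72 = 4.796 mg/L.

S ≈ 4.80 mg/L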